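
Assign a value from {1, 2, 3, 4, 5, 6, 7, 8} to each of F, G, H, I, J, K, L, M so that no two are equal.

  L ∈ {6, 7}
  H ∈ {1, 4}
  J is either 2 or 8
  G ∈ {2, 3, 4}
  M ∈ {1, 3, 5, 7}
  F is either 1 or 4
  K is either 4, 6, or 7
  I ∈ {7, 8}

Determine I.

The 8 variables together cover exactly {1, 2, 3, 4, 5, 6, 7, 8} — 8 values for 8 variables — and 5 appears only in M's list, so M = 5.
Among the 7 still-open variables, 3 fits only G (and all 7 values in {1, 2, 3, 4, 6, 7, 8} must be used), so G = 3.
The 6 still-open variables draw from only 6 values {1, 2, 4, 6, 7, 8}, so each is used; only J can be 2, hence J = 2.
The 5 still-open variables draw from only 5 values {1, 4, 6, 7, 8}, so each is used; only I can be 8, hence I = 8.

8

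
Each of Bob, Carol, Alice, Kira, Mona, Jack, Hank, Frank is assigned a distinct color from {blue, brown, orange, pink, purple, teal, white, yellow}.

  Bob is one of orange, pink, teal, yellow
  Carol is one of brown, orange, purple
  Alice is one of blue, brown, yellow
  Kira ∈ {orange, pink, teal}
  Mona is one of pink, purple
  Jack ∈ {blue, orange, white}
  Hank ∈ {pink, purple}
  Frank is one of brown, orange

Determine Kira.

teal

The 8 variables draw from only 8 values {blue, brown, orange, pink, purple, teal, white, yellow}, so each is used; only Jack can be white, hence Jack = white.
Among the 7 still-open variables, blue fits only Alice (and all 7 values in {blue, brown, orange, pink, purple, teal, yellow} must be used), so Alice = blue.
The 6 still-open variables together cover exactly {brown, orange, pink, purple, teal, yellow} — 6 values for 6 variables — and yellow appears only in Bob's list, so Bob = yellow.
The 5 still-open variables together cover exactly {brown, orange, pink, purple, teal} — 5 values for 5 variables — and teal appears only in Kira's list, so Kira = teal.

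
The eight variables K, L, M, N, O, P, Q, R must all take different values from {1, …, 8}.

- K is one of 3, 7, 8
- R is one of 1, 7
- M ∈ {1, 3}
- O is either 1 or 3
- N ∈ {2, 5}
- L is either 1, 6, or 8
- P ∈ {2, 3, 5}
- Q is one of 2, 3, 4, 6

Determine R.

7

Among the 8 variables, 4 fits only Q (and all 8 values in {1, 2, 3, 4, 5, 6, 7, 8} must be used), so Q = 4.
The 7 still-open variables together cover exactly {1, 2, 3, 5, 6, 7, 8} — 7 values for 7 variables — and 6 appears only in L's list, so L = 6.
The 6 still-open variables draw from only 6 values {1, 2, 3, 5, 7, 8}, so each is used; only K can be 8, hence K = 8.
Among the 5 still-open variables, 7 fits only R (and all 5 values in {1, 2, 3, 5, 7} must be used), so R = 7.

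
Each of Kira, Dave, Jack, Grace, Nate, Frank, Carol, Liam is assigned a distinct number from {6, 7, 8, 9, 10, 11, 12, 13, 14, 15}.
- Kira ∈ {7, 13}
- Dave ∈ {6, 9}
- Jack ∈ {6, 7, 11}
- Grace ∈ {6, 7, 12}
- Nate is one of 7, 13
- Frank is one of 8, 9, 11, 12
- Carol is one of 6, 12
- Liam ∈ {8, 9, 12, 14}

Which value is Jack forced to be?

The 8 variables together cover exactly {6, 7, 8, 9, 11, 12, 13, 14} — 8 values for 8 variables — and 14 appears only in Liam's list, so Liam = 14.
Among the 7 still-open variables, 8 fits only Frank (and all 7 values in {6, 7, 8, 9, 11, 12, 13} must be used), so Frank = 8.
The 6 still-open variables draw from only 6 values {6, 7, 9, 11, 12, 13}, so each is used; only Dave can be 9, hence Dave = 9.
The 5 still-open variables together cover exactly {6, 7, 11, 12, 13} — 5 values for 5 variables — and 11 appears only in Jack's list, so Jack = 11.

11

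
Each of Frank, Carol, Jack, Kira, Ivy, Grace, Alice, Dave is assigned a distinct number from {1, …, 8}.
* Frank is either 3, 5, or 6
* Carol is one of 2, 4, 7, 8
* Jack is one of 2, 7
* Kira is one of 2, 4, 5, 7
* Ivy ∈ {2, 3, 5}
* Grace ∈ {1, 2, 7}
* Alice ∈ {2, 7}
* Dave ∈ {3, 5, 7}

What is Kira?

4

The 8 variables together cover exactly {1, 2, 3, 4, 5, 6, 7, 8} — 8 values for 8 variables — and 1 appears only in Grace's list, so Grace = 1.
The 7 still-open variables together cover exactly {2, 3, 4, 5, 6, 7, 8} — 7 values for 7 variables — and 6 appears only in Frank's list, so Frank = 6.
The 6 still-open variables draw from only 6 values {2, 3, 4, 5, 7, 8}, so each is used; only Carol can be 8, hence Carol = 8.
The 5 still-open variables draw from only 5 values {2, 3, 4, 5, 7}, so each is used; only Kira can be 4, hence Kira = 4.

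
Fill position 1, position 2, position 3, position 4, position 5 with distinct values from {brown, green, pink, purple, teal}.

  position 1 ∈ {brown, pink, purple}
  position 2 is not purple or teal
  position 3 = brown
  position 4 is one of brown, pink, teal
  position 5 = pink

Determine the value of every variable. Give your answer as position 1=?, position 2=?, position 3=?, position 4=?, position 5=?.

position 3 must be brown (only option left). So position 1, position 2, position 4 can't be brown.
position 5 must be pink (only option left). Remove pink from position 1, position 2, position 4.
That leaves position 1 = purple.
position 2 must be green (only option left).
position 4's domain is down to {teal}, so position 4 = teal.

position 1=purple, position 2=green, position 3=brown, position 4=teal, position 5=pink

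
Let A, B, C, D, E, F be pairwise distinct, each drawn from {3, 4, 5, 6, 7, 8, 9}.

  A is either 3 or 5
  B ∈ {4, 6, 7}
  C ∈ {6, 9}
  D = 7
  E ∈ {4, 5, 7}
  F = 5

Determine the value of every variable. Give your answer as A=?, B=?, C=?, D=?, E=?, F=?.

A=3, B=6, C=9, D=7, E=4, F=5

D's domain is down to {7}, so D = 7. Remove 7 from B, E.
That leaves F = 5. Eliminate 5 elsewhere: A, E.
A's domain is down to {3}, so A = 3.
E must be 4 (only option left). So B can't be 4.
That leaves B = 6. Eliminate 6 elsewhere: C.
C has just one choice, so C = 9.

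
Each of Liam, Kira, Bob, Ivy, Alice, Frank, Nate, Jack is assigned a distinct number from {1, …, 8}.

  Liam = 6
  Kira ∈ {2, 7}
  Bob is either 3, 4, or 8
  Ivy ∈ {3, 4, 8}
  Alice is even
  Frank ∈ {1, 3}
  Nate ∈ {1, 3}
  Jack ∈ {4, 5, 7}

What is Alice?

Liam must be 6 (only option left). Strike 6 from Alice.
The 7 still-open variables together cover exactly {1, 2, 3, 4, 5, 7, 8} — 7 values for 7 variables — and 5 appears only in Jack's list, so Jack = 5.
The 6 still-open variables draw from only 6 values {1, 2, 3, 4, 7, 8}, so each is used; only Kira can be 7, hence Kira = 7.
The 5 still-open variables draw from only 5 values {1, 2, 3, 4, 8}, so each is used; only Alice can be 2, hence Alice = 2.

2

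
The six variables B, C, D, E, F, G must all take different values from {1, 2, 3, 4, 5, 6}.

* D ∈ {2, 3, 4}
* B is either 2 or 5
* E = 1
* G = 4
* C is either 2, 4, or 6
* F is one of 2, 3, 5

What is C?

6

E must be 1 (only option left).
G must be 4 (only option left). Remove 4 from C, D.
Among the 4 still-open variables, 6 fits only C (and all 4 values in {2, 3, 5, 6} must be used), so C = 6.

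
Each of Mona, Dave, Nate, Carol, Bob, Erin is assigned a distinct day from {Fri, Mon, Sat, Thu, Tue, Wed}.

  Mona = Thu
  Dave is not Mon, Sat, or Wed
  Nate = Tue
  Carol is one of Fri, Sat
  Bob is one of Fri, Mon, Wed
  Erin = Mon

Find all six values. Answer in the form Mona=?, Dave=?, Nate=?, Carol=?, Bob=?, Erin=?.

Mona=Thu, Dave=Fri, Nate=Tue, Carol=Sat, Bob=Wed, Erin=Mon

Mona has just one choice, so Mona = Thu. Remove Thu from Dave.
Nate's domain is down to {Tue}, so Nate = Tue. So Dave can't be Tue.
That leaves Erin = Mon. Strike Mon from Bob.
That leaves Dave = Fri. So Carol, Bob can't be Fri.
Carol's domain is down to {Sat}, so Carol = Sat.
That leaves Bob = Wed.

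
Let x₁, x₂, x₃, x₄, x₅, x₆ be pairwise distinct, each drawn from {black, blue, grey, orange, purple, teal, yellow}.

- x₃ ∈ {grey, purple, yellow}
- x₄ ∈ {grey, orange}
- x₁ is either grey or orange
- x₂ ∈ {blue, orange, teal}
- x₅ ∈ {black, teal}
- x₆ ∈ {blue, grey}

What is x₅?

x₁ and x₄ share exactly the 2 values {grey, orange}; by pigeonhole those values go to them, so strike grey, orange from x₂, x₃, x₆.
x₆ has just one choice, so x₆ = blue. So x₂ can't be blue.
x₂'s domain is down to {teal}, so x₂ = teal. Eliminate teal elsewhere: x₅.
So x₅ = black.

black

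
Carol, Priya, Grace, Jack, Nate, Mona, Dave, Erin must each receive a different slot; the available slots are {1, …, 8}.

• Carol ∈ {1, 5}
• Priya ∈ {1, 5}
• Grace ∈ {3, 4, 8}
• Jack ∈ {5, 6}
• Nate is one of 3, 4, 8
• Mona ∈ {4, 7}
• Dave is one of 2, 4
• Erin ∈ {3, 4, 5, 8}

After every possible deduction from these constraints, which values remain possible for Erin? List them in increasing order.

3, 4, 8

Among the 8 variables, 2 fits only Dave (and all 8 values in {1, 2, 3, 4, 5, 6, 7, 8} must be used), so Dave = 2.
Among the 7 still-open variables, 6 fits only Jack (and all 7 values in {1, 3, 4, 5, 6, 7, 8} must be used), so Jack = 6.
Among the 6 still-open variables, 7 fits only Mona (and all 6 values in {1, 3, 4, 5, 7, 8} must be used), so Mona = 7.
The 2 variables Carol and Priya are confined to {1, 5}, which locks those values in; drop them from Erin.
No further eliminations apply; Erin can still be any of 3, 4, 8.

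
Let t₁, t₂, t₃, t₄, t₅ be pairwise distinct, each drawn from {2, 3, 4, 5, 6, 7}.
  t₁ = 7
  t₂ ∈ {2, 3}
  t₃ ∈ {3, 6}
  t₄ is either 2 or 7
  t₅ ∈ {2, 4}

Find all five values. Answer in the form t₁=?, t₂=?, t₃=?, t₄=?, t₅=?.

t₁=7, t₂=3, t₃=6, t₄=2, t₅=4

t₁ must be 7 (only option left). So t₄ can't be 7.
t₄'s domain is down to {2}, so t₄ = 2. So t₂, t₅ can't be 2.
t₅ must be 4 (only option left).
That leaves t₂ = 3. So t₃ can't be 3.
t₃'s domain is down to {6}, so t₃ = 6.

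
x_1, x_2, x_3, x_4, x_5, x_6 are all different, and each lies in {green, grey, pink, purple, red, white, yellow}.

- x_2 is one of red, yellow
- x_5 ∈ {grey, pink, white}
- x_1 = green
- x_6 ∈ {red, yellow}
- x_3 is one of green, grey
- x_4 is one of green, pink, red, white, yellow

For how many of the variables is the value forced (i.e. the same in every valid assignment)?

x_1 has just one choice, so x_1 = green. Strike green from x_3, x_4.
x_3 must be grey (only option left). Eliminate grey elsewhere: x_5.
x_2 and x_6 between them cover only {red, yellow} — a naked pair. Remove those values from x_4.
Determined: x_1=green, x_3=grey. The other variables each still have more than one consistent value. That makes 2.

2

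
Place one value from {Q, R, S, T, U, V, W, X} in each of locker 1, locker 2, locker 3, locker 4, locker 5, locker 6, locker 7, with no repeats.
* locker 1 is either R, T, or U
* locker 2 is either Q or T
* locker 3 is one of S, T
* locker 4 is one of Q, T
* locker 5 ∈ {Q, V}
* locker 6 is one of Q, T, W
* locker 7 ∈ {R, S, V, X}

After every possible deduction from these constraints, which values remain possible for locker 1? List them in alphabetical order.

R, U

locker 2 and locker 4 between them cover only {Q, T} — a naked pair. Remove those values from locker 1, locker 3, locker 5, locker 6.
locker 3 must be S (only option left). Strike S from locker 7.
locker 5 has just one choice, so locker 5 = V. Eliminate V elsewhere: locker 7.
locker 6's domain is down to {W}, so locker 6 = W.
No further eliminations apply; locker 1 can still be any of R, U.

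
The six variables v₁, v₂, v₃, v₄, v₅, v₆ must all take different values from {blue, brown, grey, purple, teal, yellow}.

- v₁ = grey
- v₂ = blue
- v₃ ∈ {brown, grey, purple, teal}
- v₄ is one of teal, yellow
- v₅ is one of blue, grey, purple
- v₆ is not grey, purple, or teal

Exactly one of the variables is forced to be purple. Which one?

v₁'s domain is down to {grey}, so v₁ = grey. Remove grey from v₃, v₅.
That leaves v₂ = blue. Eliminate blue elsewhere: v₅, v₆.
So purple goes to v₅.

v₅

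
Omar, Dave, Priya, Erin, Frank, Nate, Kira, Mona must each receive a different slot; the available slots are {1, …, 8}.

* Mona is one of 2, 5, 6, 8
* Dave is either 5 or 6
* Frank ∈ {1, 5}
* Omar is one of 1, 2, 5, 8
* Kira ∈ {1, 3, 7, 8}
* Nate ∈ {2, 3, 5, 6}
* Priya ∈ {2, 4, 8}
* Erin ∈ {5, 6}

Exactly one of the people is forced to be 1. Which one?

Among the 8 variables, 4 fits only Priya (and all 8 values in {1, 2, 3, 4, 5, 6, 7, 8} must be used), so Priya = 4.
Among the 7 still-open variables, 7 fits only Kira (and all 7 values in {1, 2, 3, 5, 6, 7, 8} must be used), so Kira = 7.
The 6 still-open variables draw from only 6 values {1, 2, 3, 5, 6, 8}, so each is used; only Nate can be 3, hence Nate = 3.
The 2 variables Dave and Erin are confined to {5, 6}, which locks those values in; drop them from Omar, Frank, Mona.
So 1 goes to Frank.

Frank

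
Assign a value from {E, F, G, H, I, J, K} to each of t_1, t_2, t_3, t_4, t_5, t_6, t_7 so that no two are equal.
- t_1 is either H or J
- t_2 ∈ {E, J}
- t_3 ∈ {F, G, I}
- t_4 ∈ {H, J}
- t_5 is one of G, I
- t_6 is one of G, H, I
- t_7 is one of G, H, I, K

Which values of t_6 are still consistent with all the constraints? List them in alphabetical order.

The 7 variables together cover exactly {E, F, G, H, I, J, K} — 7 values for 7 variables — and E appears only in t_2's list, so t_2 = E.
The 6 still-open variables together cover exactly {F, G, H, I, J, K} — 6 values for 6 variables — and F appears only in t_3's list, so t_3 = F.
The 5 still-open variables together cover exactly {G, H, I, J, K} — 5 values for 5 variables — and K appears only in t_7's list, so t_7 = K.
t_1 and t_4 between them cover only {H, J} — a naked pair. Remove those values from t_6.
No further eliminations apply; t_6 can still be any of G, I.

G, I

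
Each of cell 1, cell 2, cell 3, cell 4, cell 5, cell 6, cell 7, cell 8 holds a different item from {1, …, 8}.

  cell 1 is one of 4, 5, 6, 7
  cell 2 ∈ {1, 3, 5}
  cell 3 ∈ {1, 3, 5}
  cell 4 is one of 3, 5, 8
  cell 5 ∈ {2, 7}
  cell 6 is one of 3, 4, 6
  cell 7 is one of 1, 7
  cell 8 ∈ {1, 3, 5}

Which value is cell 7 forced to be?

7

Among the 8 variables, 2 fits only cell 5 (and all 8 values in {1, 2, 3, 4, 5, 6, 7, 8} must be used), so cell 5 = 2.
The 7 still-open variables together cover exactly {1, 3, 4, 5, 6, 7, 8} — 7 values for 7 variables — and 8 appears only in cell 4's list, so cell 4 = 8.
The 3 variables cell 2, cell 3, cell 8 are confined to {1, 3, 5}, which locks those values in; drop them from cell 1, cell 6, cell 7.
So cell 7 = 7.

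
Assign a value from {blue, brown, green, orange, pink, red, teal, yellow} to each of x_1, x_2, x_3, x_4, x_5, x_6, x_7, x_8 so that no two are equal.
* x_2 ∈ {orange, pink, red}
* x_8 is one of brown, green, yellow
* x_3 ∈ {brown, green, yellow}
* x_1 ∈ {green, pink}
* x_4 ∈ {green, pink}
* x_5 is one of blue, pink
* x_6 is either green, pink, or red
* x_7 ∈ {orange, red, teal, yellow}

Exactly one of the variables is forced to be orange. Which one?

x_2

The 8 variables draw from only 8 values {blue, brown, green, orange, pink, red, teal, yellow}, so each is used; only x_5 can be blue, hence x_5 = blue.
The 7 still-open variables draw from only 7 values {brown, green, orange, pink, red, teal, yellow}, so each is used; only x_7 can be teal, hence x_7 = teal.
Among the 6 still-open variables, orange fits only x_2 (and all 6 values in {brown, green, orange, pink, red, yellow} must be used), so x_2 = orange.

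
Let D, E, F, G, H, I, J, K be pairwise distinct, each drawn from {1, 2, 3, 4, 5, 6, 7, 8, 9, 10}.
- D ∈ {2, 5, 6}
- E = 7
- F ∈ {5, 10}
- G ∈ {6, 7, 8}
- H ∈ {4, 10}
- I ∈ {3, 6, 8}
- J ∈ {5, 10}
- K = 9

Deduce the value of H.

4

E's domain is down to {7}, so E = 7. So G can't be 7.
That leaves K = 9.
The 2 variables F and J are confined to {5, 10}, which locks those values in; drop them from D, H.
So H = 4.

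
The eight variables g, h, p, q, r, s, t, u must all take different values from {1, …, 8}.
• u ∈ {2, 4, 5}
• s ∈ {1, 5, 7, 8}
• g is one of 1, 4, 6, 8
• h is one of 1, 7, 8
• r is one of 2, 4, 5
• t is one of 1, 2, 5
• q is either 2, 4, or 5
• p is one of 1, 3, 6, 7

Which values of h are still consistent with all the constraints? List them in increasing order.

The 8 variables draw from only 8 values {1, 2, 3, 4, 5, 6, 7, 8}, so each is used; only p can be 3, hence p = 3.
The 7 still-open variables together cover exactly {1, 2, 4, 5, 6, 7, 8} — 7 values for 7 variables — and 6 appears only in g's list, so g = 6.
q, r, u share exactly the 3 values {2, 4, 5}; by pigeonhole those values go to them, so strike 2, 4, 5 from s, t.
t must be 1 (only option left). Strike 1 from h, s.
No further eliminations apply; h can still be any of 7, 8.

7, 8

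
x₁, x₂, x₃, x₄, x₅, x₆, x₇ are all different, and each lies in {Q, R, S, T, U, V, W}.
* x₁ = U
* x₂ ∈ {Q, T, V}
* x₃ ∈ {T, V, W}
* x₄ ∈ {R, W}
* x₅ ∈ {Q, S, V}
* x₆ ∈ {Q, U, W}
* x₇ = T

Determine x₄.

x₁ must be U (only option left). Remove U from x₆.
x₇ must be T (only option left). So x₂, x₃ can't be T.
Among the 5 still-open variables, R fits only x₄ (and all 5 values in {Q, R, S, V, W} must be used), so x₄ = R.

R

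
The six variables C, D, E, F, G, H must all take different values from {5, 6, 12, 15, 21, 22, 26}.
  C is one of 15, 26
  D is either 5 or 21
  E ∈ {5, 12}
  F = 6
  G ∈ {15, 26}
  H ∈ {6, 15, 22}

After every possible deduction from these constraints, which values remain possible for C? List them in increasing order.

15, 26

F must be 6 (only option left). Eliminate 6 elsewhere: H.
The 2 variables C and G are confined to {15, 26}, which locks those values in; drop them from H.
That leaves H = 22.
No further eliminations apply; C can still be any of 15, 26.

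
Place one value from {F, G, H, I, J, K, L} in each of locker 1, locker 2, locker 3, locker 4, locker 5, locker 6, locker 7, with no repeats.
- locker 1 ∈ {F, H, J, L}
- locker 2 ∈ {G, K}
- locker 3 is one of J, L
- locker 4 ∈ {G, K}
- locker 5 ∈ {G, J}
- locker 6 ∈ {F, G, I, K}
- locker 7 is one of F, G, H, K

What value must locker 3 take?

L

The 7 variables draw from only 7 values {F, G, H, I, J, K, L}, so each is used; only locker 6 can be I, hence locker 6 = I.
locker 2 and locker 4 between them cover only {G, K} — a naked pair. Remove those values from locker 5, locker 7.
That leaves locker 5 = J. Remove J from locker 1, locker 3.
So locker 3 = L.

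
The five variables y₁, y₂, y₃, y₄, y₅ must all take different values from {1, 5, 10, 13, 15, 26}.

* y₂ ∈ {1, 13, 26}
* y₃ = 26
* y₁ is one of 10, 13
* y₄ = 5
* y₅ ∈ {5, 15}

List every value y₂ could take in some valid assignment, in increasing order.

y₃'s domain is down to {26}, so y₃ = 26. So y₂ can't be 26.
That leaves y₄ = 5. Strike 5 from y₅.
y₅ must be 15 (only option left).
No further eliminations apply; y₂ can still be any of 1, 13.

1, 13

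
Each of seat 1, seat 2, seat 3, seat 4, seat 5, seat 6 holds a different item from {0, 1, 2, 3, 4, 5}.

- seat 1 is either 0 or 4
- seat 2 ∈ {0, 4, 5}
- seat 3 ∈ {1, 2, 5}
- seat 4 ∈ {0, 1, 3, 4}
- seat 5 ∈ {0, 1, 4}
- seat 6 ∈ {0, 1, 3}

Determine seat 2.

5

The 6 variables together cover exactly {0, 1, 2, 3, 4, 5} — 6 values for 6 variables — and 2 appears only in seat 3's list, so seat 3 = 2.
The 5 still-open variables together cover exactly {0, 1, 3, 4, 5} — 5 values for 5 variables — and 5 appears only in seat 2's list, so seat 2 = 5.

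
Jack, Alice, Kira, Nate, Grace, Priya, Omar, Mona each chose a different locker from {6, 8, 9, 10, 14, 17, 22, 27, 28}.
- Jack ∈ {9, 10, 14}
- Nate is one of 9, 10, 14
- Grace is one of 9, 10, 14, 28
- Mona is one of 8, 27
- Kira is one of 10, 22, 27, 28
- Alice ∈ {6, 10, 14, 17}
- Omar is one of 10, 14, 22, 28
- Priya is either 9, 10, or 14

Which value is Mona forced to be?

The 3 variables Jack, Nate, Priya are confined to {9, 10, 14}, which locks those values in; drop them from Alice, Kira, Grace, Omar.
Grace's domain is down to {28}, so Grace = 28. Remove 28 from Kira, Omar.
Omar must be 22 (only option left). Eliminate 22 elsewhere: Kira.
Kira has just one choice, so Kira = 27. Eliminate 27 elsewhere: Mona.
So Mona = 8.

8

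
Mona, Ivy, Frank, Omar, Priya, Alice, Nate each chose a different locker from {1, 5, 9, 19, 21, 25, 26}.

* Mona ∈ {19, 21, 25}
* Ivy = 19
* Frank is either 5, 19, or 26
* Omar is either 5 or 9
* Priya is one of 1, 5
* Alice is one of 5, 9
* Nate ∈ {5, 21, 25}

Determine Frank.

26

Ivy has just one choice, so Ivy = 19. Strike 19 from Mona, Frank.
Among the 6 still-open variables, 1 fits only Priya (and all 6 values in {1, 5, 9, 21, 25, 26} must be used), so Priya = 1.
The 5 still-open variables together cover exactly {5, 9, 21, 25, 26} — 5 values for 5 variables — and 26 appears only in Frank's list, so Frank = 26.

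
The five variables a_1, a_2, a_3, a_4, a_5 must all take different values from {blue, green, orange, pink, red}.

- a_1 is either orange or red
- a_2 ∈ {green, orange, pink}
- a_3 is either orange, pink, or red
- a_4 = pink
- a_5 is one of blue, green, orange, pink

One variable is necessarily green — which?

a_2

a_4's domain is down to {pink}, so a_4 = pink. Eliminate pink elsewhere: a_2, a_3, a_5.
The 4 still-open variables together cover exactly {blue, green, orange, red} — 4 values for 4 variables — and blue appears only in a_5's list, so a_5 = blue.
The 3 still-open variables together cover exactly {green, orange, red} — 3 values for 3 variables — and green appears only in a_2's list, so a_2 = green.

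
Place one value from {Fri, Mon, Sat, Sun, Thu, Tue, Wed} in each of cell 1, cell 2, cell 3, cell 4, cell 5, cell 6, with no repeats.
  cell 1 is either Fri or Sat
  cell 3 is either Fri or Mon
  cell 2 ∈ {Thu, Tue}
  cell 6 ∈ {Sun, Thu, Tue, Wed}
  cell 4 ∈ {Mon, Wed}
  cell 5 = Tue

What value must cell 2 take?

Thu

cell 5's domain is down to {Tue}, so cell 5 = Tue. Strike Tue from cell 2, cell 6.
So cell 2 = Thu.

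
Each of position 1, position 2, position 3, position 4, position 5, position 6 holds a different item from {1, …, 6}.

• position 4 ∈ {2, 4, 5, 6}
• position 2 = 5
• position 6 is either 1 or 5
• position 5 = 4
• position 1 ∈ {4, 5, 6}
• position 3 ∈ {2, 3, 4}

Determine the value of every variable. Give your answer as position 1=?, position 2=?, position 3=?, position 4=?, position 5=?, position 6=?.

position 2 has just one choice, so position 2 = 5. Eliminate 5 elsewhere: position 1, position 4, position 6.
position 5's domain is down to {4}, so position 5 = 4. Remove 4 from position 1, position 3, position 4.
position 6 must be 1 (only option left).
position 1 must be 6 (only option left). Eliminate 6 elsewhere: position 4.
position 4's domain is down to {2}, so position 4 = 2. So position 3 can't be 2.
position 3 has just one choice, so position 3 = 3.

position 1=6, position 2=5, position 3=3, position 4=2, position 5=4, position 6=1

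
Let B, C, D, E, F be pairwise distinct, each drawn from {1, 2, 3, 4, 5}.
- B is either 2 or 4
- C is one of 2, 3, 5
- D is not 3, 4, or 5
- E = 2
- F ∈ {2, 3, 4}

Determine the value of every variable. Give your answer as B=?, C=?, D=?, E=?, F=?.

E must be 2 (only option left). So B, C, D, F can't be 2.
B must be 4 (only option left). So F can't be 4.
D's domain is down to {1}, so D = 1.
F's domain is down to {3}, so F = 3. Strike 3 from C.
C has just one choice, so C = 5.

B=4, C=5, D=1, E=2, F=3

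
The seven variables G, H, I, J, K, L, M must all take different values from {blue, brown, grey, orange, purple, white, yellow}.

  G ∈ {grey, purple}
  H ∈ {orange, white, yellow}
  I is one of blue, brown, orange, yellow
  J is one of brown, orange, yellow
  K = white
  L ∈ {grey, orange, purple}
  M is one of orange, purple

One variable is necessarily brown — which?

K's domain is down to {white}, so K = white. Eliminate white elsewhere: H.
Among the 6 still-open variables, blue fits only I (and all 6 values in {blue, brown, grey, orange, purple, yellow} must be used), so I = blue.
The 5 still-open variables together cover exactly {brown, grey, orange, purple, yellow} — 5 values for 5 variables — and brown appears only in J's list, so J = brown.

J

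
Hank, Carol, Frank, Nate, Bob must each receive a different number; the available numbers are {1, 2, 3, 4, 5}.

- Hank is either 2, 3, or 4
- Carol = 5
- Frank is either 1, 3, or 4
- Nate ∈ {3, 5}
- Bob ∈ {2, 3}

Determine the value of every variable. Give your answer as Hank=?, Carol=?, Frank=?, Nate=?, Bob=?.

Carol's domain is down to {5}, so Carol = 5. Eliminate 5 elsewhere: Nate.
Nate's domain is down to {3}, so Nate = 3. Remove 3 from Hank, Frank, Bob.
Bob has just one choice, so Bob = 2. Strike 2 from Hank.
Hank must be 4 (only option left). So Frank can't be 4.
Frank has just one choice, so Frank = 1.

Hank=4, Carol=5, Frank=1, Nate=3, Bob=2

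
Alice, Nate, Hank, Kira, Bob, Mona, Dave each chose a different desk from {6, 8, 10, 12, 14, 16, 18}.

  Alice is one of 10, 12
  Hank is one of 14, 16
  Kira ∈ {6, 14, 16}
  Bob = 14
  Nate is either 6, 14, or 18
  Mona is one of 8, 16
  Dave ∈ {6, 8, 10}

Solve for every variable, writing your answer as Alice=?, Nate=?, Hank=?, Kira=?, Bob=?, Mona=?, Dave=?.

Bob has just one choice, so Bob = 14. So Nate, Hank, Kira can't be 14.
Hank's domain is down to {16}, so Hank = 16. Eliminate 16 elsewhere: Kira, Mona.
Kira has just one choice, so Kira = 6. Remove 6 from Nate, Dave.
That leaves Mona = 8. So Dave can't be 8.
Dave must be 10 (only option left). Eliminate 10 elsewhere: Alice.
Alice has just one choice, so Alice = 12.
That leaves Nate = 18.

Alice=12, Nate=18, Hank=16, Kira=6, Bob=14, Mona=8, Dave=10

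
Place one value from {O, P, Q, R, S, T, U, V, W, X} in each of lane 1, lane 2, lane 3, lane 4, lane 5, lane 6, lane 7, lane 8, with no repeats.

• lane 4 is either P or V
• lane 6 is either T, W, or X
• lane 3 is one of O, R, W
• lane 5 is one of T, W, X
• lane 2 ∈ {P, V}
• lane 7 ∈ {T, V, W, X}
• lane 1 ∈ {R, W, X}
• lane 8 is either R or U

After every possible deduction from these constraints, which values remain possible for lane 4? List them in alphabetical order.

Among the 8 variables, O fits only lane 3 (and all 8 values in {O, P, R, T, U, V, W, X} must be used), so lane 3 = O.
The 7 still-open variables together cover exactly {P, R, T, U, V, W, X} — 7 values for 7 variables — and U appears only in lane 8's list, so lane 8 = U.
The 6 still-open variables draw from only 6 values {P, R, T, V, W, X}, so each is used; only lane 1 can be R, hence lane 1 = R.
The 2 variables lane 2 and lane 4 are confined to {P, V}, which locks those values in; drop them from lane 7.
No further eliminations apply; lane 4 can still be any of P, V.

P, V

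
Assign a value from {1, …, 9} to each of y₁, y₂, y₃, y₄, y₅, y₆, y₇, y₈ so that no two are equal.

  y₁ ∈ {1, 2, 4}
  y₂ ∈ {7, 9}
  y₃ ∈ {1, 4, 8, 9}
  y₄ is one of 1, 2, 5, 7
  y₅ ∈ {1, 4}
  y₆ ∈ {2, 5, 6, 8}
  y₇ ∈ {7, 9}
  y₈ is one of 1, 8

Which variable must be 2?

y₁

The 8 variables together cover exactly {1, 2, 4, 5, 6, 7, 8, 9} — 8 values for 8 variables — and 6 appears only in y₆'s list, so y₆ = 6.
The 7 still-open variables together cover exactly {1, 2, 4, 5, 7, 8, 9} — 7 values for 7 variables — and 5 appears only in y₄'s list, so y₄ = 5.
The 6 still-open variables together cover exactly {1, 2, 4, 7, 8, 9} — 6 values for 6 variables — and 2 appears only in y₁'s list, so y₁ = 2.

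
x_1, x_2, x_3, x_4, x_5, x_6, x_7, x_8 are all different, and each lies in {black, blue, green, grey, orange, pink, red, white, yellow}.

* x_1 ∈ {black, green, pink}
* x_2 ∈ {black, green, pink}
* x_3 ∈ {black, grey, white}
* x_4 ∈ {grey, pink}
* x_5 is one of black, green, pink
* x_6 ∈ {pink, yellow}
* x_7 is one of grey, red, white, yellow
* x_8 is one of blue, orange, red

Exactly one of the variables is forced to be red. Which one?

x_7

The 3 variables x_1, x_2, x_5 are confined to {black, green, pink}, which locks those values in; drop them from x_3, x_4, x_6.
x_4 has just one choice, so x_4 = grey. Eliminate grey elsewhere: x_3, x_7.
x_6 must be yellow (only option left). Strike yellow from x_7.
x_3 has just one choice, so x_3 = white. So x_7 can't be white.
So red goes to x_7.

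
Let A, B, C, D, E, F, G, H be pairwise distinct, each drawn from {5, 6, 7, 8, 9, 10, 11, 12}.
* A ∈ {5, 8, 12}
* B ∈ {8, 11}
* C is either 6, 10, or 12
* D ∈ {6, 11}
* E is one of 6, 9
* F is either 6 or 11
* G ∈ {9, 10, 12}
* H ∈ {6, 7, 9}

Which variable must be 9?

The 8 variables draw from only 8 values {5, 6, 7, 8, 9, 10, 11, 12}, so each is used; only A can be 5, hence A = 5.
Among the 7 still-open variables, 7 fits only H (and all 7 values in {6, 7, 8, 9, 10, 11, 12} must be used), so H = 7.
The 6 still-open variables draw from only 6 values {6, 8, 9, 10, 11, 12}, so each is used; only B can be 8, hence B = 8.
D and F share exactly the 2 values {6, 11}; by pigeonhole those values go to them, so strike 6, 11 from C, E.
So 9 goes to E.

E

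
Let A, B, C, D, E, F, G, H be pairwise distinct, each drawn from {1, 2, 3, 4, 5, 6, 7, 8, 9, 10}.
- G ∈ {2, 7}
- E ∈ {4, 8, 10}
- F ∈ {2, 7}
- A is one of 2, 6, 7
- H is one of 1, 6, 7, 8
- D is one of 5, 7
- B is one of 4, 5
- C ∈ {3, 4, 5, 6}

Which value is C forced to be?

3

F and G share exactly the 2 values {2, 7}; by pigeonhole those values go to them, so strike 2, 7 from A, D, H.
A has just one choice, so A = 6. Eliminate 6 elsewhere: C, H.
D has just one choice, so D = 5. Eliminate 5 elsewhere: B, C.
That leaves B = 4. So C, E can't be 4.
So C = 3.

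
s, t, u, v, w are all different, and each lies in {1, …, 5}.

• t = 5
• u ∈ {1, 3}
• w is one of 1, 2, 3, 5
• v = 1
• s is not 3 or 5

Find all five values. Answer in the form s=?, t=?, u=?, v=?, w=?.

t's domain is down to {5}, so t = 5. So w can't be 5.
v's domain is down to {1}, so v = 1. Strike 1 from s, u, w.
u must be 3 (only option left). Eliminate 3 elsewhere: w.
That leaves w = 2. Eliminate 2 elsewhere: s.
That leaves s = 4.

s=4, t=5, u=3, v=1, w=2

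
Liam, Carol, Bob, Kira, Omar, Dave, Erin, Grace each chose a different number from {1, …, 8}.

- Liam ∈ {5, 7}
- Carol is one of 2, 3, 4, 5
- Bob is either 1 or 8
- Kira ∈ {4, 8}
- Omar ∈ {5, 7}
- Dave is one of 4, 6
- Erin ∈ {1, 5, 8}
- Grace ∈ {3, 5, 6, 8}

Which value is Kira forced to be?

4

The 8 variables together cover exactly {1, 2, 3, 4, 5, 6, 7, 8} — 8 values for 8 variables — and 2 appears only in Carol's list, so Carol = 2.
The 7 still-open variables draw from only 7 values {1, 3, 4, 5, 6, 7, 8}, so each is used; only Grace can be 3, hence Grace = 3.
Among the 6 still-open variables, 6 fits only Dave (and all 6 values in {1, 4, 5, 6, 7, 8} must be used), so Dave = 6.
The 5 still-open variables together cover exactly {1, 4, 5, 7, 8} — 5 values for 5 variables — and 4 appears only in Kira's list, so Kira = 4.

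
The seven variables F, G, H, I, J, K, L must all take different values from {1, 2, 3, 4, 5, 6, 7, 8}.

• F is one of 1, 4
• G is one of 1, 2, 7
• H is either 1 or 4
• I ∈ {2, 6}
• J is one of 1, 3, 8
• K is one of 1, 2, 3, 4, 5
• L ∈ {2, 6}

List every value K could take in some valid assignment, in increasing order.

3, 5

F and H between them cover only {1, 4} — a naked pair. Remove those values from G, J, K.
I and L share exactly the 2 values {2, 6}; by pigeonhole those values go to them, so strike 2, 6 from G, K.
G's domain is down to {7}, so G = 7.
No further eliminations apply; K can still be any of 3, 5.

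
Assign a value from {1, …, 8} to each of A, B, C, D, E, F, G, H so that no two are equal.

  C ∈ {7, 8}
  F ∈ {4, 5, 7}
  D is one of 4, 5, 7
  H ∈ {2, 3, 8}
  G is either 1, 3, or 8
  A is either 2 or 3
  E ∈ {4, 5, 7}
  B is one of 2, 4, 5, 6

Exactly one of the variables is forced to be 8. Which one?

C

The 8 variables together cover exactly {1, 2, 3, 4, 5, 6, 7, 8} — 8 values for 8 variables — and 1 appears only in G's list, so G = 1.
Among the 7 still-open variables, 6 fits only B (and all 7 values in {2, 3, 4, 5, 6, 7, 8} must be used), so B = 6.
D, E, F share exactly the 3 values {4, 5, 7}; by pigeonhole those values go to them, so strike 4, 5, 7 from C.
So 8 goes to C.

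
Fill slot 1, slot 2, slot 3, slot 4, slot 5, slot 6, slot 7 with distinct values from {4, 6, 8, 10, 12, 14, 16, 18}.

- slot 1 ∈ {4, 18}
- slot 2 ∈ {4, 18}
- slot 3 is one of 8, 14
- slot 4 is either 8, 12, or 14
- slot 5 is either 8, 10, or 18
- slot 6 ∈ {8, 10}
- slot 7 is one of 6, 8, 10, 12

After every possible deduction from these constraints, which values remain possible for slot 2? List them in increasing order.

The 7 variables draw from only 7 values {4, 6, 8, 10, 12, 14, 18}, so each is used; only slot 7 can be 6, hence slot 7 = 6.
The 6 still-open variables draw from only 6 values {4, 8, 10, 12, 14, 18}, so each is used; only slot 4 can be 12, hence slot 4 = 12.
Among the 5 still-open variables, 14 fits only slot 3 (and all 5 values in {4, 8, 10, 14, 18} must be used), so slot 3 = 14.
slot 1 and slot 2 between them cover only {4, 18} — a naked pair. Remove those values from slot 5.
No further eliminations apply; slot 2 can still be any of 4, 18.

4, 18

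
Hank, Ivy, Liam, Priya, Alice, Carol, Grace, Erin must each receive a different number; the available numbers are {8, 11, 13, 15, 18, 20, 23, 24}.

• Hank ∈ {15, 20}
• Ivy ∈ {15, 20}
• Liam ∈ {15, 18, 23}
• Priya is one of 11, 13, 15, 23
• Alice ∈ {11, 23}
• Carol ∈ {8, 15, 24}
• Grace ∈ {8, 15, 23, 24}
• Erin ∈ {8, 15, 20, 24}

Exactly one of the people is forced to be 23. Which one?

The 8 variables draw from only 8 values {8, 11, 13, 15, 18, 20, 23, 24}, so each is used; only Priya can be 13, hence Priya = 13.
The 7 still-open variables draw from only 7 values {8, 11, 15, 18, 20, 23, 24}, so each is used; only Alice can be 11, hence Alice = 11.
The 6 still-open variables together cover exactly {8, 15, 18, 20, 23, 24} — 6 values for 6 variables — and 18 appears only in Liam's list, so Liam = 18.
The 5 still-open variables together cover exactly {8, 15, 20, 23, 24} — 5 values for 5 variables — and 23 appears only in Grace's list, so Grace = 23.

Grace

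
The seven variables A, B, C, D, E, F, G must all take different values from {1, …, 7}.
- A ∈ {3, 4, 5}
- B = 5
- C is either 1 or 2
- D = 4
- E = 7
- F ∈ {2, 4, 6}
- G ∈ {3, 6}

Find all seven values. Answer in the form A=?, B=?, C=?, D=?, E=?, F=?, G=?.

A=3, B=5, C=1, D=4, E=7, F=2, G=6

B must be 5 (only option left). So A can't be 5.
That leaves D = 4. Eliminate 4 elsewhere: A, F.
E must be 7 (only option left).
A must be 3 (only option left). So G can't be 3.
That leaves G = 6. Strike 6 from F.
F must be 2 (only option left). Remove 2 from C.
C's domain is down to {1}, so C = 1.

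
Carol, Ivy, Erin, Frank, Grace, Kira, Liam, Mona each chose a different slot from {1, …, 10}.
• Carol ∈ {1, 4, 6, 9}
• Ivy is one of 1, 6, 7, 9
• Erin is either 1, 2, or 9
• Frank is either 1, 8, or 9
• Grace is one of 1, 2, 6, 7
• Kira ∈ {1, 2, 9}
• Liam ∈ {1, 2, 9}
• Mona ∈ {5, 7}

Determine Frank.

The 8 variables together cover exactly {1, 2, 4, 5, 6, 7, 8, 9} — 8 values for 8 variables — and 4 appears only in Carol's list, so Carol = 4.
The 7 still-open variables together cover exactly {1, 2, 5, 6, 7, 8, 9} — 7 values for 7 variables — and 5 appears only in Mona's list, so Mona = 5.
Among the 6 still-open variables, 8 fits only Frank (and all 6 values in {1, 2, 6, 7, 8, 9} must be used), so Frank = 8.

8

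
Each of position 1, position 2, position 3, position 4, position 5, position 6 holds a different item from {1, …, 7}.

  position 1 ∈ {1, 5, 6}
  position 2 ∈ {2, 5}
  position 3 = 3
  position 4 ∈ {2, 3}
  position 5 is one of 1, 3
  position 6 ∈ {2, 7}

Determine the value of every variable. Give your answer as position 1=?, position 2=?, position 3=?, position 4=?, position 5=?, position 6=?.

position 3's domain is down to {3}, so position 3 = 3. Remove 3 from position 4, position 5.
position 4's domain is down to {2}, so position 4 = 2. So position 2, position 6 can't be 2.
position 5's domain is down to {1}, so position 5 = 1. Remove 1 from position 1.
position 6 has just one choice, so position 6 = 7.
That leaves position 2 = 5. So position 1 can't be 5.
That leaves position 1 = 6.

position 1=6, position 2=5, position 3=3, position 4=2, position 5=1, position 6=7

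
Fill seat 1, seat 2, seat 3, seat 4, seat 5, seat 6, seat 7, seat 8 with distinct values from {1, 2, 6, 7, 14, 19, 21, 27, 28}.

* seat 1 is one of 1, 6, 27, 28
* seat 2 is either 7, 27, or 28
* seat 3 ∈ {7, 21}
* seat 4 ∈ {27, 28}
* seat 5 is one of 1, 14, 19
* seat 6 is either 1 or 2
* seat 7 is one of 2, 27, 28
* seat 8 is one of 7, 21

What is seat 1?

6

seat 3 and seat 8 share exactly the 2 values {7, 21}; by pigeonhole those values go to them, so strike 7, 21 from seat 2.
seat 2 and seat 4 between them cover only {27, 28} — a naked pair. Remove those values from seat 1, seat 7.
seat 7's domain is down to {2}, so seat 7 = 2. Eliminate 2 elsewhere: seat 6.
seat 6 must be 1 (only option left). Strike 1 from seat 1, seat 5.
So seat 1 = 6.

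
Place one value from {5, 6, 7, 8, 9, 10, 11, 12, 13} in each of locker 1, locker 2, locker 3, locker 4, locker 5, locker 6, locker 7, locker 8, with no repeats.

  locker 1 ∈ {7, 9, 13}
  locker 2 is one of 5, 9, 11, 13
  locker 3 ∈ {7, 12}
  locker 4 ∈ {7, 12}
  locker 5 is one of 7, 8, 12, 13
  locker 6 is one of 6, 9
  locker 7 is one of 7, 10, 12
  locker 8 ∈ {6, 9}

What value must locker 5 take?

8

The 2 variables locker 3 and locker 4 are confined to {7, 12}, which locks those values in; drop them from locker 1, locker 5, locker 7.
locker 7 must be 10 (only option left).
locker 6 and locker 8 between them cover only {6, 9} — a naked pair. Remove those values from locker 1, locker 2.
locker 1 must be 13 (only option left). Eliminate 13 elsewhere: locker 2, locker 5.
So locker 5 = 8.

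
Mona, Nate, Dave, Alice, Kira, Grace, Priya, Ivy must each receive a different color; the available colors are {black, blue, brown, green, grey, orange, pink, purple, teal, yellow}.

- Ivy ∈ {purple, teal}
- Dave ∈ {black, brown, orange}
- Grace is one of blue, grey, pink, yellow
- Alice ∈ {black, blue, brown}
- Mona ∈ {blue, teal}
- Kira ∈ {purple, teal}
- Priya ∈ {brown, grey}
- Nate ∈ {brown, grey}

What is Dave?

Nate and Priya between them cover only {brown, grey} — a naked pair. Remove those values from Dave, Alice, Grace.
Kira and Ivy share exactly the 2 values {purple, teal}; by pigeonhole those values go to them, so strike purple, teal from Mona.
Mona must be blue (only option left). Strike blue from Alice, Grace.
Alice has just one choice, so Alice = black. So Dave can't be black.
So Dave = orange.

orange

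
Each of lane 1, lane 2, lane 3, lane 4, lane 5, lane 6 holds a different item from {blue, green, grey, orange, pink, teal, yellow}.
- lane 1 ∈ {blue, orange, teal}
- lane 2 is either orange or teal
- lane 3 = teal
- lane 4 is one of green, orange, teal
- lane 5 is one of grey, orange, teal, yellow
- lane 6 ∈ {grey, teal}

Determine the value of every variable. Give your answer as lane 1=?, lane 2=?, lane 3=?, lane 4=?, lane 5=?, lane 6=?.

lane 1=blue, lane 2=orange, lane 3=teal, lane 4=green, lane 5=yellow, lane 6=grey

lane 3's domain is down to {teal}, so lane 3 = teal. Remove teal from lane 1, lane 2, lane 4, lane 5, lane 6.
lane 6's domain is down to {grey}, so lane 6 = grey. So lane 5 can't be grey.
lane 2's domain is down to {orange}, so lane 2 = orange. Eliminate orange elsewhere: lane 1, lane 4, lane 5.
lane 4 must be green (only option left).
lane 5 has just one choice, so lane 5 = yellow.
lane 1 has just one choice, so lane 1 = blue.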